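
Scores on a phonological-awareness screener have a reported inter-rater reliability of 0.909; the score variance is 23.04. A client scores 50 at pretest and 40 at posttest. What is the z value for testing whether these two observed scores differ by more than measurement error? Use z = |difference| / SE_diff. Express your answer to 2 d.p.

4.88

SD = √23.04 ≈ 4.8000
SEM = 4.8000*√(1 − 0.9090) ≈ 1.4480
SE_diff = √2 * SEM ≈ 2.0477
z = 10 / 2.0477 ≈ 4.8834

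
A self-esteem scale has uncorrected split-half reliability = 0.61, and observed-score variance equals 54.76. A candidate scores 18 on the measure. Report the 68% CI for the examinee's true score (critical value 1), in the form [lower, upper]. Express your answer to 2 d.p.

σ = 54.76^(1/2) = 7.4000
Full-length reliability (Spearman-Brown) = 2(0.61)/(1+0.61) ≈ 0.7578
The standard error of measurement is 7.4000*√(1 − 0.7578) ≈ 7.4000*0.4922 ≈ 3.6421.
Margin = 1 * 3.6421 ≈ 3.6421
68% CI: 18 ± 3.6421 = [14.3579, 21.6421]

[14.36, 21.64]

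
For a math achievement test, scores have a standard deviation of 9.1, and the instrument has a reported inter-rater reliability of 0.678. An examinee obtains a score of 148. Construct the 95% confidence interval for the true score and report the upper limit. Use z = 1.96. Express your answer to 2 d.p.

SEM = 9.100 × √(1 − 0.678) = 9.100 × √0.322 ≈ 9.100 × 0.567 ≈ 5.164
Margin = 1.96 × 5.164 ≈ 10.121
Upper limit = 148 + 10.121 ≈ 158.121

158.12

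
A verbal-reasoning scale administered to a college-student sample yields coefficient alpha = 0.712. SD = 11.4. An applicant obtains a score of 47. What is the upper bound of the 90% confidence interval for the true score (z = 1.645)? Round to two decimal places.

SEM = 11.4000 × √(1 − 0.7120) = 11.4000 × √0.2880 ≃ 11.4000 × 0.5367 ≃ 6.1179
Half-width = 1.645×6.1179 ≃ 10.0639
Upper limit = 47 + 10.0639 ≃ 57.0639

57.06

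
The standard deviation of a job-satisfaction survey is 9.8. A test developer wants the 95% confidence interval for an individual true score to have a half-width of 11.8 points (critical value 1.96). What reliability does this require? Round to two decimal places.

Required SEM = 11.8 / 1.96 ≃ 6.0204
r = 1 − (SEM / SD)² = 1 − (6.0204 / 9.8)² ≃ 1 − 0.3774 ≃ 0.6226

0.62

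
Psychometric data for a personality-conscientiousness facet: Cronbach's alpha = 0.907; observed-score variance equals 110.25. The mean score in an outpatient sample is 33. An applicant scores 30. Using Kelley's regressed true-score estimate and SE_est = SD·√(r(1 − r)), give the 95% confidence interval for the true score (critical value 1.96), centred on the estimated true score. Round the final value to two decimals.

[24.30, 36.26]

SD = √110.25 ≈ 10.5000
T̂ = r·X + (1 − r)·M = 0.9070*30 + 0.0930*33 = 27.2100 + 3.0690 ≈ 30.2790
SE_est = SD * √(r(1 − r)) = 10.5000 * √0.0844 ≈ 10.5000 * 0.2904 ≈ 3.0495
CI = 30.2790 ± 1.96 * 3.0495 → [24.3019, 36.2561]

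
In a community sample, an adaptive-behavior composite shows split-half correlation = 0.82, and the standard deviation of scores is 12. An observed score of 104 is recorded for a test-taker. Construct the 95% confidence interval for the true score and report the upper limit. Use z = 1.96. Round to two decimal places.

111.40

Full-length reliability (Spearman-Brown) = 2(0.82)/(1+0.82) ≈ 0.901
SEM = 12.000×√(1 − 0.901) ≈ 3.774
Half-width = 1.96×3.774 ≈ 7.397
Upper bound: 104 + 7.397 = 111.397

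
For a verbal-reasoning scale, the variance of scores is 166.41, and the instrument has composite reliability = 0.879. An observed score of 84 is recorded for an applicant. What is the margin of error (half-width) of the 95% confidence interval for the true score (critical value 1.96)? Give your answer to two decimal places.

8.80

σ = 166.41^(1/2) = 12.9000
SEM = 12.9000 * √(1 − 0.8790) = 12.9000 * √0.1210 ≈ 12.9000 * 0.3479 ≈ 4.4873
Margin = 1.96 * 4.4873 ≈ 8.7951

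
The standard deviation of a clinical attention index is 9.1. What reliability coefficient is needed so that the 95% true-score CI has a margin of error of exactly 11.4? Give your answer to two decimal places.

0.59

SEM needed = half-width / z = 11.4/1.96 ≈ 5.8163
r = 1 − (SEM / SD)² = 1 − (5.8163 / 9.1)² ≈ 1 − 0.4085 ≈ 0.5915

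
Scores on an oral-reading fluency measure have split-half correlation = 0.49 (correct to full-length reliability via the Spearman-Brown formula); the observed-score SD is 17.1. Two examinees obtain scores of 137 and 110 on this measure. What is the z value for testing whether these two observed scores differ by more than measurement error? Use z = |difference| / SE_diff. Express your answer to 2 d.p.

1.91

Spearman-Brown: r = 2(0.49) / (1 + 0.49) = 0.980 / 1.490 ≃ 0.658
SEM = 17.100 * √(1 − 0.658) = 17.100 * √0.342 ≃ 17.100 * 0.585 ≃ 10.004
Standard error of the difference = 10.004·√2 ≃ 14.148
z = 27 / 14.148 ≃ 1.908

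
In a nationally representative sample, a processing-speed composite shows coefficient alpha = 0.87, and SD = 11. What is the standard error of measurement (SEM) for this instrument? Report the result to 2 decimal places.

SEM = 11.00000*√(1 − 0.87000) ≈ 3.96611

3.97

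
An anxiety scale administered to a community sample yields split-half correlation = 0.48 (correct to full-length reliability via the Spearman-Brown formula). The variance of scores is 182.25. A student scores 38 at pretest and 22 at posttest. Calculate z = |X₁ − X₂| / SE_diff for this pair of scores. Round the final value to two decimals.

1.41

SD = √182.25 ≃ 13.500
Spearman-Brown: r = 2(0.48) / (1 + 0.48) = 0.960 / 1.480 ≃ 0.649
SEM = 13.500 × √(1 − 0.649) = 13.500 × √0.351 ≃ 13.500 × 0.593 ≃ 8.002
SE_diff = SEM × √2 ≃ 8.002 × 1.414 ≃ 11.317
z = |38 − 22| / 11.317 = 16 / 11.317 ≃ 1.414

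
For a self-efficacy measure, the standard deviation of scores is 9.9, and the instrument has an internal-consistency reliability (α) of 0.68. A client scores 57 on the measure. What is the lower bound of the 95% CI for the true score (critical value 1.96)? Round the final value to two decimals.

46.02

The standard error of measurement is 9.900·√(1 − 0.680) ≈ 9.900·0.566 ≈ 5.600.
Margin = 1.96 · 5.600 ≈ 10.977
Lower limit = 57 − 10.977 ≈ 46.023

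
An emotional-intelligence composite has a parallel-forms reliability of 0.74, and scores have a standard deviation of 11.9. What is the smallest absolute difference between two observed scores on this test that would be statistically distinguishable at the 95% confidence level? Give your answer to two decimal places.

16.82

SEM = 11.9000*√(1 − 0.7400) ≈ 6.0678
Standard error of the difference = 6.0678·√2 ≈ 8.5812
Smallest detectable difference = 1.96*8.5812 ≈ 16.8192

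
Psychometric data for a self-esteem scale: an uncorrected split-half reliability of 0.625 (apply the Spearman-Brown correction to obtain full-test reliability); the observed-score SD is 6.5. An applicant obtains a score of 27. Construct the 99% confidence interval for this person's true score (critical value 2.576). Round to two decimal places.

Spearman-Brown: r = 2(0.625) / (1 + 0.625) = 1.250 / 1.625 ≃ 0.769
The standard error of measurement is 6.500*√(1 − 0.769) ≃ 6.500*0.480 ≃ 3.122.
2.576 * SEM ≃ 8.044
99% CI: 27 ± 8.044 = [18.956, 35.044]

[18.96, 35.04]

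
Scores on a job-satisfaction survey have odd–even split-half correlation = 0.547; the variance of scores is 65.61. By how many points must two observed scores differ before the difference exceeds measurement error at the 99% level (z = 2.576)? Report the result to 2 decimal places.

15.97

SD = √65.61 ≃ 8.10000
Full-length reliability (Spearman-Brown) = 2(0.547)/(1+0.547) ≃ 0.70718
SEM = 8.10000 × √(1 − 0.70718) = 8.10000 × √0.29282 ≃ 8.10000 × 0.54113 ≃ 4.38318
SE_diff = √2 × SEM ≃ 6.19875
Minimum reliable difference = 2.576 × SE_diff ≃ 2.576 × 6.19875 ≃ 15.96797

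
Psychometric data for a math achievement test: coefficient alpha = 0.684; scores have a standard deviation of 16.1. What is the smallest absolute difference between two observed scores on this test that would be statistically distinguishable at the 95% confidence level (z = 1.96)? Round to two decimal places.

25.09

SEM = 16.1000×√(1 − 0.6840) ≈ 9.0504
SE_diff = √2 × SEM ≈ 12.7992
Minimum reliable difference = 1.96 × SE_diff ≈ 1.96 × 12.7992 ≈ 25.0865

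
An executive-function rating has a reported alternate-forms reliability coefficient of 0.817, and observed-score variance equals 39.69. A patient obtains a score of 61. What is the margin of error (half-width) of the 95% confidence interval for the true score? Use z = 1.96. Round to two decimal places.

SD = √39.69 = 6.3000
SEM = 6.3000*√(1 − 0.8170) ≈ 2.6950
Margin = 1.96 * 2.6950 ≈ 5.2823

5.28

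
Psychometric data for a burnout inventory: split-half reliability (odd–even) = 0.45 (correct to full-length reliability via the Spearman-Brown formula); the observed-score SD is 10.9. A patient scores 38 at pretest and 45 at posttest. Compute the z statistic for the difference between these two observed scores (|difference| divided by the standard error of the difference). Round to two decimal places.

0.74

r_full = 2·0.45 / (1 + 0.45) ≈ 0.621
SEM = 10.900 × √(1 − 0.621) = 10.900 × √0.379 ≈ 10.900 × 0.616 ≈ 6.713
SE_diff = SEM × √2 ≈ 6.713 × 1.414 ≈ 9.494
z = |38 − 45| / 9.494 = 7 / 9.494 ≈ 0.737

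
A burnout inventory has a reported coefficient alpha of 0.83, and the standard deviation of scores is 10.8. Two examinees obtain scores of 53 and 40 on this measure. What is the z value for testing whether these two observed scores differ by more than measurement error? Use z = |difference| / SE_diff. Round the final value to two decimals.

2.06

SEM = 10.80000·√(1 − 0.83000) ≈ 4.45295
SE_diff = SEM · √2 ≈ 4.45295 · 1.41421 ≈ 6.29743
z = 13 / 6.29743 ≈ 2.06433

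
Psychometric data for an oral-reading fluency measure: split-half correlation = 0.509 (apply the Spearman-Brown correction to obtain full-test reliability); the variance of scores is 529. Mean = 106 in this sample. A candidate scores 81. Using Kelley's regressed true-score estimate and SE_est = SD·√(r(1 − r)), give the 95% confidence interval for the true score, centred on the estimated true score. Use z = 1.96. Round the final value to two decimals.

SD = √529 = 23.00000
r_full = 2·0.509 / (1 + 0.509) ≈ 0.67462
T̂ = 0.67462(81) + 0.32538(106) ≈ 89.13453
SE_est = 23.00000·√[r(1 − r)] ≈ 10.77589
CI = 89.13453 ± 1.96 · 10.77589 → [68.01378, 110.25527]

[68.01, 110.26]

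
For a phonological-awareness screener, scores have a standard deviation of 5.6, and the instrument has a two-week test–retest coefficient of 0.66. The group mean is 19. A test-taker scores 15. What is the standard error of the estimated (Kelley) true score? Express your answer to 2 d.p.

2.65

SE_est = SD × √(r(1 − r)) = 5.60000 × √0.22440 ≈ 5.60000 × 0.47371 ≈ 2.65277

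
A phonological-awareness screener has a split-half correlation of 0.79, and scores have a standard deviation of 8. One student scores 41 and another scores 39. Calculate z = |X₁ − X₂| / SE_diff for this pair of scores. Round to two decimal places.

r_full = 2·0.79 / (1 + 0.79) ≃ 0.8827
SEM = 8.0000 * √(1 − 0.8827) = 8.0000 * √0.1173 ≃ 8.0000 * 0.3425 ≃ 2.7401
SE_diff = √2 * SEM ≃ 3.8751
z = 2 / 3.8751 ≃ 0.5161

0.52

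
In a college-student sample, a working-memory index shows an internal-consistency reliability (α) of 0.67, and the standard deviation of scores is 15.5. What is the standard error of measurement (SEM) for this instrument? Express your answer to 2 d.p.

The standard error of measurement is 15.50000×√(1 − 0.67000) ≈ 15.50000×0.57446 ≈ 8.90407.

8.90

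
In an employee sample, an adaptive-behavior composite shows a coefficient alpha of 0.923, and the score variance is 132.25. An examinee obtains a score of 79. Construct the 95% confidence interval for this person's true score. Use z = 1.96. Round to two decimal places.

σ = 132.25^(1/2) = 11.50000
The standard error of measurement is 11.50000×√(1 − 0.92300) ≈ 11.50000×0.27749 ≈ 3.19112.
Half-width = 1.96×3.19112 ≈ 6.25460
Interval: (72.74540, 85.25460)

[72.75, 85.25]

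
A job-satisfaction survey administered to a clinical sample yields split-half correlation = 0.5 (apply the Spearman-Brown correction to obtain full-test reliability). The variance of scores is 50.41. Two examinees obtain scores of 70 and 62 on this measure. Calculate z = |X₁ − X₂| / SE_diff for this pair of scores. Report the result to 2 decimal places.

σ = 50.41^(1/2) = 7.1000
r_full = 2·0.5 / (1 + 0.5) ≈ 0.6667
SEM = 7.1000 * √(1 − 0.6667) = 7.1000 * √0.3333 ≈ 7.1000 * 0.5774 ≈ 4.0992
Standard error of the difference = 4.0992·√2 ≈ 5.7971
z = |70 − 62| / 5.7971 = 8 / 5.7971 ≈ 1.3800

1.38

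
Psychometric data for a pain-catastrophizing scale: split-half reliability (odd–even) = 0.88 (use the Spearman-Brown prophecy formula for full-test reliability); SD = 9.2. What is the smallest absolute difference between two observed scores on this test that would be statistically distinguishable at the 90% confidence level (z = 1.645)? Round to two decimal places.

r_full = 2·0.88 / (1 + 0.88) ≈ 0.93617
The standard error of measurement is 9.20000*√(1 − 0.93617) ≈ 9.20000*0.25265 ≈ 2.32434.
SE_diff = SEM * √2 ≈ 2.32434 * 1.41421 ≈ 3.28711
Minimum reliable difference = 1.645 * SE_diff ≈ 1.645 * 3.28711 ≈ 5.40730

5.41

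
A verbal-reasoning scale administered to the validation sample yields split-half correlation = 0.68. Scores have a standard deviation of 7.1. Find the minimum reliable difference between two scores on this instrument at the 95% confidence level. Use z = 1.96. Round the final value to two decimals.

r_full = 2·0.68 / (1 + 0.68) ≈ 0.80952
The standard error of measurement is 7.10000·√(1 − 0.80952) ≈ 7.10000·0.43644 ≈ 3.09869.
SE_diff = √2 · SEM ≈ 4.38222
Smallest detectable difference = 1.96·4.38222 ≈ 8.58914

8.59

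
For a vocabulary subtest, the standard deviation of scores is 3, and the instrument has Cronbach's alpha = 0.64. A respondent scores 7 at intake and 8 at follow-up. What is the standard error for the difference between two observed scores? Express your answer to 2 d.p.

2.55

SEM = 3.000 * √(1 − 0.640) = 3.000 * √0.360 ≃ 3.000 * 0.600 ≃ 1.800
SE_diff = √2 * SEM ≃ 2.546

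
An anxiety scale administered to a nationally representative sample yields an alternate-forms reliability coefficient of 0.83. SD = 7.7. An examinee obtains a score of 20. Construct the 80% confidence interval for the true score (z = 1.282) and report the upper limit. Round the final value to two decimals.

24.07

The standard error of measurement is 7.7000×√(1 − 0.8300) ≈ 7.7000×0.4123 ≈ 3.1748.
Margin = 1.282 × 3.1748 ≈ 4.0701
Upper bound: 20 + 4.0701 = 24.0701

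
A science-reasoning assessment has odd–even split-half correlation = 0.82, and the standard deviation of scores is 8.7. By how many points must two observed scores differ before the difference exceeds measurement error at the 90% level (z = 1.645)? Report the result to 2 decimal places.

6.37

r_full = 2·0.82 / (1 + 0.82) ≃ 0.901
The standard error of measurement is 8.700×√(1 − 0.901) ≃ 8.700×0.314 ≃ 2.736.
Standard error of the difference = 2.736·√2 ≃ 3.869
Smallest detectable difference = 1.645×3.869 ≃ 6.365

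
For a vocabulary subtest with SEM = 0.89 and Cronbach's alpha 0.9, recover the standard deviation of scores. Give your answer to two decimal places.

σ = SEM·(1 − r)^(−1/2) ≈ 0.89*3.1623 ≈ 2.8144

2.81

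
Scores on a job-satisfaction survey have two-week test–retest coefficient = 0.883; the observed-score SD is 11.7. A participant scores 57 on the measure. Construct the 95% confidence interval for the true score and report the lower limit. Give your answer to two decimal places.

49.16

The standard error of measurement is 11.700*√(1 − 0.883) ≈ 11.700*0.342 ≈ 4.002.
Half-width = 1.96*4.002 ≈ 7.844
Lower limit = 57 − 7.844 ≈ 49.156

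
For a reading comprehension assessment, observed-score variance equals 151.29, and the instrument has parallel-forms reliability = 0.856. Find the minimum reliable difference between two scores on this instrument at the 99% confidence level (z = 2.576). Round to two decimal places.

SD = √151.29 ≈ 12.3000
SEM = 12.3000 × √(1 − 0.8560) = 12.3000 × √0.1440 ≈ 12.3000 × 0.3795 ≈ 4.6675
SE_diff = SEM × √2 ≈ 4.6675 × 1.4142 ≈ 6.6009
Smallest detectable difference = 2.576×6.6009 ≈ 17.0038

17.00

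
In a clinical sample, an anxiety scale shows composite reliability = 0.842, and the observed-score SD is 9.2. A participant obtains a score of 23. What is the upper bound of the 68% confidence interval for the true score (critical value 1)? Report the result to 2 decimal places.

SEM = 9.20000 * √(1 − 0.84200) = 9.20000 * √0.15800 ≃ 9.20000 * 0.39749 ≃ 3.65693
Margin = 1 * 3.65693 ≃ 3.65693
Upper limit = 23 + 3.65693 ≃ 26.65693

26.66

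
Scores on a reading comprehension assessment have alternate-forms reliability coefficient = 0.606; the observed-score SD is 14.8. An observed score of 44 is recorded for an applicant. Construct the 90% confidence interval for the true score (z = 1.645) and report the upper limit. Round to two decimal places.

SEM = 14.800 * √(1 − 0.606) = 14.800 * √0.394 ≈ 14.800 * 0.628 ≈ 9.290
Half-width = 1.645*9.290 ≈ 15.282
Upper bound: 44 + 15.282 = 59.282

59.28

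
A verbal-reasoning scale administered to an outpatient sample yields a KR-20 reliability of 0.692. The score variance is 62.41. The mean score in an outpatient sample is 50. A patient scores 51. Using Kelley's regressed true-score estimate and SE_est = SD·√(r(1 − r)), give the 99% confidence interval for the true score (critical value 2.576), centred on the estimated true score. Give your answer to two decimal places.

[41.30, 60.09]

SD = √62.41 ≈ 7.9000
Estimated true score = 0.6920·51 + (1 − 0.6920)·50 ≈ 50.6920
SE_est = SD · √(r(1 − r)) = 7.9000 · √0.2131 ≈ 7.9000 · 0.4617 ≈ 3.6472
CI = 50.6920 ± 2.576 · 3.6472 → [41.2969, 60.0871]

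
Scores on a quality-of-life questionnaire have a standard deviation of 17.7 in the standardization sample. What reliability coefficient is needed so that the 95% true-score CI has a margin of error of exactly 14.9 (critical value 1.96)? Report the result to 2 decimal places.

0.82

SEM needed = half-width / z = 14.9/1.96 ≈ 7.602
r = 1 − (7.602/17.7)² ≈ 1 − 0.184 ≈ 0.816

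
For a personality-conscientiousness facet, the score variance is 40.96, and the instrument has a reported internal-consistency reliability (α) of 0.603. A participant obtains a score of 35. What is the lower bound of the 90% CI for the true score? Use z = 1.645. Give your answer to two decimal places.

σ = 40.96^(1/2) = 6.40000
SEM = 6.40000 × √(1 − 0.60300) = 6.40000 × √0.39700 ≃ 6.40000 × 0.63008 ≃ 4.03251
Half-width = 1.645×4.03251 ≃ 6.63348
Lower bound: 35 − 6.63348 = 28.36652

28.37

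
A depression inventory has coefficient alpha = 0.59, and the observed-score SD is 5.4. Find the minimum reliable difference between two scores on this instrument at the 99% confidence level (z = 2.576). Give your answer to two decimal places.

12.60

SEM = 5.40000 × √(1 − 0.59000) = 5.40000 × √0.41000 ≈ 5.40000 × 0.64031 ≈ 3.45769
SE_diff = SEM × √2 ≈ 3.45769 × 1.41421 ≈ 4.88991
Smallest detectable difference = 2.576×4.88991 ≈ 12.59640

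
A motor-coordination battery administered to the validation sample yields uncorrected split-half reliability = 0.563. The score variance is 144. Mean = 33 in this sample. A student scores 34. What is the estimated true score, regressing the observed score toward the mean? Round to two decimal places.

Full-length reliability (Spearman-Brown) = 2(0.563)/(1+0.563) ≈ 0.720
Estimated true score = 0.720·34 + (1 − 0.720)·33 ≈ 33.720

33.72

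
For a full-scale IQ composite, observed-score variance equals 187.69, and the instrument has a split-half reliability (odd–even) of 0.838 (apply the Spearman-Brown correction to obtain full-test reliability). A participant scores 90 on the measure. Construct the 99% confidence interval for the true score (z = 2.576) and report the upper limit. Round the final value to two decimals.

100.48

SD = √187.69 ≈ 13.700
Spearman-Brown: r = 2(0.838) / (1 + 0.838) = 1.676 / 1.838 ≈ 0.912
The standard error of measurement is 13.700×√(1 − 0.912) ≈ 13.700×0.297 ≈ 4.067.
Half-width = 2.576×4.067 ≈ 10.477
Upper limit = 90 + 10.477 ≈ 100.477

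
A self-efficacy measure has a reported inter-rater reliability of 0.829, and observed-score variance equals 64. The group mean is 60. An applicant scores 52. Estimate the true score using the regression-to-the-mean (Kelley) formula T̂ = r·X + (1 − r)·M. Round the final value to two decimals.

53.37

T̂ = 0.8290(52) + 0.1710(60) ≈ 53.3680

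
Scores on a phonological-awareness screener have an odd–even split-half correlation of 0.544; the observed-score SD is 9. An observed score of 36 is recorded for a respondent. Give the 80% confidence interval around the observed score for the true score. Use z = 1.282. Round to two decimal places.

Full-length reliability (Spearman-Brown) = 2(0.544)/(1+0.544) ≈ 0.70466
SEM = 9.00000 × √(1 − 0.70466) = 9.00000 × √0.29534 ≈ 9.00000 × 0.54345 ≈ 4.89104
Half-width = 1.282×4.89104 ≈ 6.27031
Interval: (29.72969, 42.27031)

[29.73, 42.27]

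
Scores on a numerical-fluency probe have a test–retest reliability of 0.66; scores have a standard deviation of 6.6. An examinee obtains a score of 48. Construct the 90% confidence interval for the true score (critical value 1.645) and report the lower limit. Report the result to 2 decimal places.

41.67

SEM = 6.600·√(1 − 0.660) ≈ 3.848
1.645 · SEM ≈ 6.331
Lower bound: 48 − 6.331 = 41.669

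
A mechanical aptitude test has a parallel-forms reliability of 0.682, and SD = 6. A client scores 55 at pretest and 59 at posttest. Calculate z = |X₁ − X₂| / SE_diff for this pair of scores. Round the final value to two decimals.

The standard error of measurement is 6.000*√(1 − 0.682) ≈ 6.000*0.564 ≈ 3.383.
Standard error of the difference = 3.383·√2 ≈ 4.785
z = 4 / 4.785 ≈ 0.836

0.84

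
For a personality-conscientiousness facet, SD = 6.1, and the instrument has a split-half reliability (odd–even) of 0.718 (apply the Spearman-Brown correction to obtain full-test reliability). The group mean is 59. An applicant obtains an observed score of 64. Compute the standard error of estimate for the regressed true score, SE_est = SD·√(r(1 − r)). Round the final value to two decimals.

2.26

Spearman-Brown: r = 2(0.718) / (1 + 0.718) = 1.436 / 1.718 ≈ 0.836
SE_est = 6.100·√[r(1 − r)] ≈ 2.259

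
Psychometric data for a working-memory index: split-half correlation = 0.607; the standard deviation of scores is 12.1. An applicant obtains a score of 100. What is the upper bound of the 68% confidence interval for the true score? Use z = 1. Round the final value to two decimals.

105.98

Full-length reliability (Spearman-Brown) = 2(0.607)/(1+0.607) ≃ 0.75544
The standard error of measurement is 12.10000·√(1 − 0.75544) ≃ 12.10000·0.49453 ≃ 5.98375.
1 · SEM ≃ 5.98375
Upper bound: 100 + 5.98375 = 105.98375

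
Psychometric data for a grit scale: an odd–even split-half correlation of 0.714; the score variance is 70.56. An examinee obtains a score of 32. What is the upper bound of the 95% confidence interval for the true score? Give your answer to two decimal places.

σ = 70.56^(1/2) = 8.400
Spearman-Brown: r = 2(0.714) / (1 + 0.714) = 1.428 / 1.714 ≈ 0.833
The standard error of measurement is 8.400*√(1 − 0.833) ≈ 8.400*0.408 ≈ 3.431.
Half-width = 1.96*3.431 ≈ 6.725
Upper limit = 32 + 6.725 ≈ 38.725

38.73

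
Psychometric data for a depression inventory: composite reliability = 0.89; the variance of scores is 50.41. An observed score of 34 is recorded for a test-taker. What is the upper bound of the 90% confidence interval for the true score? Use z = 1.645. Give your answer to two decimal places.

SD = √50.41 = 7.1000
SEM = 7.1000×√(1 − 0.8900) ≃ 2.3548
1.645 × SEM ≃ 3.8737
Upper limit = 34 + 3.8737 ≃ 37.8737

37.87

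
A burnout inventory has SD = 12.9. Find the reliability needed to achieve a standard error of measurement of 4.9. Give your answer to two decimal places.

r = 1 − (4.9000/12.9)² ≈ 1 − 0.1443 ≈ 0.8557

0.86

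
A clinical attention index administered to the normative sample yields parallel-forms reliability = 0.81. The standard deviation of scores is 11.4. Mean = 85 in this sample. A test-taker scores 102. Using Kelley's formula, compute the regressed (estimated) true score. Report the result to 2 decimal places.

98.77

T̂ = r·X + (1 − r)·M = 0.8100*102 + 0.1900*85 = 82.6200 + 16.1500 ≃ 98.7700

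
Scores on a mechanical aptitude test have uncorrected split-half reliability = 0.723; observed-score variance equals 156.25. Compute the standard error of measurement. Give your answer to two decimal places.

5.01

σ = 156.25^(1/2) = 12.500
Full-length reliability (Spearman-Brown) = 2(0.723)/(1+0.723) ≃ 0.839
SEM = 12.500 × √(1 − 0.839) = 12.500 × √0.161 ≃ 12.500 × 0.401 ≃ 5.012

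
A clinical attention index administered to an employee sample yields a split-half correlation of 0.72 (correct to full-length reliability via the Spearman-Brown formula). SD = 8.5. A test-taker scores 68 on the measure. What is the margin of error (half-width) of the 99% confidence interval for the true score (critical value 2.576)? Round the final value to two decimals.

8.83

Spearman-Brown: r = 2(0.72) / (1 + 0.72) = 1.4400 / 1.7200 ≈ 0.8372
SEM = 8.5000 · √(1 − 0.8372) = 8.5000 · √0.1628 ≈ 8.5000 · 0.4035 ≈ 3.4295
Margin = 2.576 · 3.4295 ≈ 8.8345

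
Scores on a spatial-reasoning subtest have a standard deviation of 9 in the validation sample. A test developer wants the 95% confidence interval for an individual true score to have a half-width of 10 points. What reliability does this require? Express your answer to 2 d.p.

Required SEM = 10 / 1.96 ≈ 5.1020
r = 1 − (SEM / SD)² = 1 − (5.1020 / 9)² ≈ 1 − 0.3214 ≈ 0.6786

0.68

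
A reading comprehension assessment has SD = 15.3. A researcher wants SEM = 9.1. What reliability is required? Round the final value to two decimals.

r = 1 − (9.10000/15.3)² ≈ 1 − 0.35375 ≈ 0.64625

0.65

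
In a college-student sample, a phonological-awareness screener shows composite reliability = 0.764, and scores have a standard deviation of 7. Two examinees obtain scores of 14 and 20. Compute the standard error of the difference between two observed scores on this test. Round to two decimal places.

The standard error of measurement is 7.0000×√(1 − 0.7640) ≃ 7.0000×0.4858 ≃ 3.4006.
SE_diff = √2 × SEM ≃ 4.8092

4.81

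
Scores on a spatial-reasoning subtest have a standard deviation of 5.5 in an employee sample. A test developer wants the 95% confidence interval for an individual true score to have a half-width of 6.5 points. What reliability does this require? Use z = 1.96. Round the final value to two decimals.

0.64

Required SEM = 6.5 / 1.96 ≃ 3.3163
Required reliability = 1 − (SEM/SD)² = 1 − 0.3636 ≃ 0.6364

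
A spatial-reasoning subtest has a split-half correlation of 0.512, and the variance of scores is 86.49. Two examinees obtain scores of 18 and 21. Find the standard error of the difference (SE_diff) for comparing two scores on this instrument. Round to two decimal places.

7.47

SD = √86.49 = 9.3000
r_full = 2·0.512 / (1 + 0.512) ≃ 0.6772
The standard error of measurement is 9.3000*√(1 − 0.6772) ≃ 9.3000*0.5681 ≃ 5.2834.
SE_diff = SEM * √2 ≃ 5.2834 * 1.4142 ≃ 7.4719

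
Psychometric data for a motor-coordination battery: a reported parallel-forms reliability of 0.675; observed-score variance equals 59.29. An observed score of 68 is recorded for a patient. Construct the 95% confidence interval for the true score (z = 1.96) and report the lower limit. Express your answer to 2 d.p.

59.40

SD = √59.29 ≃ 7.70000
The standard error of measurement is 7.70000*√(1 − 0.67500) ≃ 7.70000*0.57009 ≃ 4.38968.
Half-width = 1.96*4.38968 ≃ 8.60376
Lower bound: 68 − 8.60376 = 59.39624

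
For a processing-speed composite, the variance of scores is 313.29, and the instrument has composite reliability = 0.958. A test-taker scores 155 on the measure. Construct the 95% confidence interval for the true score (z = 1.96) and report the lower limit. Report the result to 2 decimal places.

SD = √313.29 = 17.70000
SEM = 17.70000 · √(1 − 0.95800) = 17.70000 · √0.04200 ≈ 17.70000 · 0.20494 ≈ 3.62742
Margin = 1.96 · 3.62742 ≈ 7.10974
Lower limit = 155 − 7.10974 ≈ 147.89026

147.89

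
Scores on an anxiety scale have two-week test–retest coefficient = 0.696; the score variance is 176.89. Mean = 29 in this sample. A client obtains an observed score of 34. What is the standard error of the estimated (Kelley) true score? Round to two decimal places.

σ = 176.89^(1/2) = 13.300
SE_est = SD · √(r(1 − r)) = 13.300 · √0.212 ≈ 13.300 · 0.460 ≈ 6.118

6.12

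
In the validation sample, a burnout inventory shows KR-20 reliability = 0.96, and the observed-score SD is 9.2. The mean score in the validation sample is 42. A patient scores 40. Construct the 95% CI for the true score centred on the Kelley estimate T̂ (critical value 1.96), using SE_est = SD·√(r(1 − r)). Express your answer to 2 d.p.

Estimated true score = 0.960×40 + (1 − 0.960)×42 ≈ 40.080
SE_est = SD × √(r(1 − r)) = 9.200 × √0.038 ≈ 9.200 × 0.196 ≈ 1.803
95% CI: 40.080 ± 3.534 ≈ (36.546, 43.614)

[36.55, 43.61]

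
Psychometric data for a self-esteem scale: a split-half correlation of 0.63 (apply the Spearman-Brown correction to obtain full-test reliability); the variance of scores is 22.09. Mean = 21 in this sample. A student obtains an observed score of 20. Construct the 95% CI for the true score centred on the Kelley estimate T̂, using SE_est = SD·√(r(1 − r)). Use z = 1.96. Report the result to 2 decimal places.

[16.37, 24.09]

σ = 22.09^(1/2) = 4.7000
Spearman-Brown: r = 2(0.63) / (1 + 0.63) = 1.2600 / 1.6300 ≈ 0.7730
T̂ = 0.7730(20) + 0.2270(21) ≈ 20.2270
SE_est = SD × √(r(1 − r)) = 4.7000 × √0.1755 ≈ 4.7000 × 0.4189 ≈ 1.9688
95% CI: 20.2270 ± 3.8588 ≈ (16.3682, 24.0858)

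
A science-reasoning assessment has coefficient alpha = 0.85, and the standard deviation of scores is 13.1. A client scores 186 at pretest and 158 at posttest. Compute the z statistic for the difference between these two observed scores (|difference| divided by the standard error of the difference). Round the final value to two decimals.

3.90

SEM = 13.100 · √(1 − 0.850) = 13.100 · √0.150 ≃ 13.100 · 0.387 ≃ 5.074
Standard error of the difference = 5.074·√2 ≃ 7.175
z = 28 / 7.175 ≃ 3.902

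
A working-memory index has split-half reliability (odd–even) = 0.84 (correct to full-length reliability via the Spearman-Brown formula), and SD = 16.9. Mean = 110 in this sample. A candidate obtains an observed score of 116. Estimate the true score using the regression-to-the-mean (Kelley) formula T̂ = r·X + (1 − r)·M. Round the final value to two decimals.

Full-length reliability (Spearman-Brown) = 2(0.84)/(1+0.84) ≈ 0.913
Estimated true score = 0.913*116 + (1 − 0.913)*110 ≈ 115.478

115.48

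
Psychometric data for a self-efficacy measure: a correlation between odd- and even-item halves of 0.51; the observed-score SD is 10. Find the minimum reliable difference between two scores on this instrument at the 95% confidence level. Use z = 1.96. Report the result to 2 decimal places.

r_full = 2·0.51 / (1 + 0.51) ≈ 0.675
SEM = 10.000 * √(1 − 0.675) = 10.000 * √0.325 ≈ 10.000 * 0.570 ≈ 5.697
Standard error of the difference = 5.697·√2 ≈ 8.056
Smallest detectable difference = 1.96*8.056 ≈ 15.790

15.79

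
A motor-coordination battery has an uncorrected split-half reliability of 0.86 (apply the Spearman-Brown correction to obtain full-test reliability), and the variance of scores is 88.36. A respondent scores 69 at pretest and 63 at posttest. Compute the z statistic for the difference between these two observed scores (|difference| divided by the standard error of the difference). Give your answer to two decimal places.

1.65

SD = √88.36 ≈ 9.400
r_full = 2·0.86 / (1 + 0.86) ≈ 0.925
SEM = 9.400*√(1 − 0.925) ≈ 2.579
SE_diff = SEM * √2 ≈ 2.579 * 1.414 ≈ 3.647
z = |69 − 63| / 3.647 = 6 / 3.647 ≈ 1.645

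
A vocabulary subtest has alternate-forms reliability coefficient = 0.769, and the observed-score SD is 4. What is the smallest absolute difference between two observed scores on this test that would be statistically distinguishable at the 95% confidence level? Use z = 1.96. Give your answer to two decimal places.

The standard error of measurement is 4.000×√(1 − 0.769) ≃ 4.000×0.481 ≃ 1.922.
Standard error of the difference = 1.922·√2 ≃ 2.719
Smallest detectable difference = 1.96×2.719 ≃ 5.329

5.33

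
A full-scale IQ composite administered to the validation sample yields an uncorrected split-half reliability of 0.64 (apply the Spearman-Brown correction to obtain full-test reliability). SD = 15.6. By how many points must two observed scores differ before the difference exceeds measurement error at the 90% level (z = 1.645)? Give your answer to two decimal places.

Full-length reliability (Spearman-Brown) = 2(0.64)/(1+0.64) ≈ 0.780
The standard error of measurement is 15.600·√(1 − 0.780) ≈ 15.600·0.469 ≈ 7.309.
SE_diff = SEM · √2 ≈ 7.309 · 1.414 ≈ 10.336
Smallest detectable difference = 1.645·10.336 ≈ 17.003

17.00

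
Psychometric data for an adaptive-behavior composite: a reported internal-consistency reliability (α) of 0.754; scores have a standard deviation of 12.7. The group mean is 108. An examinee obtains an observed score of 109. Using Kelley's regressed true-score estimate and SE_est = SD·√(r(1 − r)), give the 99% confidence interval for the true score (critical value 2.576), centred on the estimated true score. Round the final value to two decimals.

[94.66, 122.84]

T̂ = r·X + (1 − r)·M = 0.75400*109 + 0.24600*108 = 82.18600 + 26.56800 ≈ 108.75400
SE_est = SD * √(r(1 − r)) = 12.70000 * √0.18548 ≈ 12.70000 * 0.43068 ≈ 5.46962
99% CI: 108.75400 ± 14.08973 ≈ (94.66427, 122.84373)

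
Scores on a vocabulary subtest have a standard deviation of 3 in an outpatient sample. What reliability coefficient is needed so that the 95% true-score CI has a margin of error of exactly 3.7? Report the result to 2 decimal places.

0.60

Required SEM = 3.7 / 1.96 ≈ 1.8878
r = 1 − (SEM / SD)² = 1 − (1.8878 / 3)² ≈ 1 − 0.3960 ≈ 0.6040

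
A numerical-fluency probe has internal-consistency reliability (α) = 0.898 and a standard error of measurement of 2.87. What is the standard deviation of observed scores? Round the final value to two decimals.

8.99

SD = SEM / √(1 − r) = 2.87 / √0.10200 ≈ 2.87 / 0.31937 ≈ 8.98632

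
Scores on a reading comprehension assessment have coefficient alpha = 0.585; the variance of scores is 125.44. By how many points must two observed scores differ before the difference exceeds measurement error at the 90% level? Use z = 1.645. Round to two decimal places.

16.79

σ = 125.44^(1/2) = 11.2000
SEM = 11.2000×√(1 − 0.5850) ≃ 7.2151
SE_diff = √2 × SEM ≃ 10.2037
Smallest detectable difference = 1.645×10.2037 ≃ 16.7851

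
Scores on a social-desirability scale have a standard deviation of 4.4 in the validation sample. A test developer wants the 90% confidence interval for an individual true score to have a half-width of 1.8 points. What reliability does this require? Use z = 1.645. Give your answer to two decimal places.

0.94

SEM needed = half-width / z = 1.8/1.645 ≈ 1.094
Required reliability = 1 − (SEM/SD)² = 1 − 0.062 ≈ 0.938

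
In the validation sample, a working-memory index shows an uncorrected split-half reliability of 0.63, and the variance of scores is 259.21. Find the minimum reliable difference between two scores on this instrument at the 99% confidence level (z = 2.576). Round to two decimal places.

27.94

SD = √259.21 = 16.100
r_full = 2·0.63 / (1 + 0.63) ≈ 0.773
SEM = 16.100·√(1 − 0.773) ≈ 7.671
SE_diff = √2 · SEM ≈ 10.848
Smallest detectable difference = 2.576·10.848 ≈ 27.944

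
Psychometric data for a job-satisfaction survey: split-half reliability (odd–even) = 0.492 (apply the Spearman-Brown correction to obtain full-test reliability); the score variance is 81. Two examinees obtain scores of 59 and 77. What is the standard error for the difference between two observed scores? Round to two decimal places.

7.43

SD = √81 ≃ 9.0000
Full-length reliability (Spearman-Brown) = 2(0.492)/(1+0.492) ≃ 0.6595
SEM = 9.0000*√(1 − 0.6595) ≃ 5.2516
SE_diff = SEM * √2 ≃ 5.2516 * 1.4142 ≃ 7.4269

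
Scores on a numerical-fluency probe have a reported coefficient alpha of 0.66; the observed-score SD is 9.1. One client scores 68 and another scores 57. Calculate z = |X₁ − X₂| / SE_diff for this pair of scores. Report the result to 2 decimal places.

SEM = 9.100 × √(1 − 0.660) = 9.100 × √0.340 ≃ 9.100 × 0.583 ≃ 5.306
SE_diff = √2 × SEM ≃ 7.504
z = 11 / 7.504 ≃ 1.466

1.47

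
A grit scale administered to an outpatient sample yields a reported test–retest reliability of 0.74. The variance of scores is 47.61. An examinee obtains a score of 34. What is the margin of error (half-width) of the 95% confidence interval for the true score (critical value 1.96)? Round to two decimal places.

6.90

SD = √47.61 ≈ 6.900
The standard error of measurement is 6.900×√(1 − 0.740) ≈ 6.900×0.510 ≈ 3.518.
Margin = 1.96 × 3.518 ≈ 6.896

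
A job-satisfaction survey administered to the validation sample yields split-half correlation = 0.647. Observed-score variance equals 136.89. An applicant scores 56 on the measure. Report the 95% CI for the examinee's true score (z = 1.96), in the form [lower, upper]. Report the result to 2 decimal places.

SD = √136.89 = 11.70000
r_full = 2·0.647 / (1 + 0.647) ≈ 0.78567
The standard error of measurement is 11.70000×√(1 − 0.78567) ≈ 11.70000×0.46296 ≈ 5.41660.
1.96 × SEM ≈ 10.61653
Interval: (45.38347, 66.61653)

[45.38, 66.62]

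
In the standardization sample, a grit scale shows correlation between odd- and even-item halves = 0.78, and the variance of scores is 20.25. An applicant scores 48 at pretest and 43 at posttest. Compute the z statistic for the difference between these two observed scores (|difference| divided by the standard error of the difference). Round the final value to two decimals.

SD = √20.25 ≈ 4.5000
Spearman-Brown: r = 2(0.78) / (1 + 0.78) = 1.5600 / 1.7800 ≈ 0.8764
The standard error of measurement is 4.5000·√(1 − 0.8764) ≈ 4.5000·0.3516 ≈ 1.5820.
SE_diff = √2 · SEM ≈ 2.2373
z = |48 − 43| / 2.2373 = 5 / 2.2373 ≈ 2.2348

2.23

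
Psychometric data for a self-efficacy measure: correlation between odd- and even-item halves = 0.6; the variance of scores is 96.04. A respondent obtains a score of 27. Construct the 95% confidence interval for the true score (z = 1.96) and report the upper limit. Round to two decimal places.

SD = √96.04 = 9.800
Spearman-Brown: r = 2(0.6) / (1 + 0.6) = 1.200 / 1.600 ≃ 0.750
SEM = 9.800·√(1 − 0.750) ≃ 4.900
1.96 · SEM ≃ 9.604
Upper bound: 27 + 9.604 = 36.604

36.60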